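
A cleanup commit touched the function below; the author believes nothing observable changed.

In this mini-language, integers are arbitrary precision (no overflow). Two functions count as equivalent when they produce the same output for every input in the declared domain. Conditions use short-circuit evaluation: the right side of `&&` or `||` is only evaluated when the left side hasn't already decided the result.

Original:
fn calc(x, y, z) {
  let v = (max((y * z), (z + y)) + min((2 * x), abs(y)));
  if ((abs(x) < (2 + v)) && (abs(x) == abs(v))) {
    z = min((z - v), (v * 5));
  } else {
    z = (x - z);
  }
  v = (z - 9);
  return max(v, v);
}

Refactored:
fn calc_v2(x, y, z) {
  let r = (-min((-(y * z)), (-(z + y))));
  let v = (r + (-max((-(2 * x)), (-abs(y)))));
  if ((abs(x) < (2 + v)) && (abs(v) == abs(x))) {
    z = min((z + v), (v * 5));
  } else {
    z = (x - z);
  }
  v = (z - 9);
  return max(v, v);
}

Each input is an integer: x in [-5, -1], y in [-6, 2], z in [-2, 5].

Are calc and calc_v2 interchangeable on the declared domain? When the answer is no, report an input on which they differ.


Run the pair on x=-4, y=-6, z=-2.
calc: v=4, then ((abs(x) < (2 + v)) && (abs(x) == abs(v))) is true, then z=-6, then v=-15, then returns -15
calc_v2: r=12, then v=4, then ((abs(x) < (2 + v)) && (abs(v) == abs(x))) is true, then z=2, then v=-7, then returns -7
-15 != -7, so the rewrite changes behavior.
verdict: not equivalent; witness: x=-4, y=-6, z=-2


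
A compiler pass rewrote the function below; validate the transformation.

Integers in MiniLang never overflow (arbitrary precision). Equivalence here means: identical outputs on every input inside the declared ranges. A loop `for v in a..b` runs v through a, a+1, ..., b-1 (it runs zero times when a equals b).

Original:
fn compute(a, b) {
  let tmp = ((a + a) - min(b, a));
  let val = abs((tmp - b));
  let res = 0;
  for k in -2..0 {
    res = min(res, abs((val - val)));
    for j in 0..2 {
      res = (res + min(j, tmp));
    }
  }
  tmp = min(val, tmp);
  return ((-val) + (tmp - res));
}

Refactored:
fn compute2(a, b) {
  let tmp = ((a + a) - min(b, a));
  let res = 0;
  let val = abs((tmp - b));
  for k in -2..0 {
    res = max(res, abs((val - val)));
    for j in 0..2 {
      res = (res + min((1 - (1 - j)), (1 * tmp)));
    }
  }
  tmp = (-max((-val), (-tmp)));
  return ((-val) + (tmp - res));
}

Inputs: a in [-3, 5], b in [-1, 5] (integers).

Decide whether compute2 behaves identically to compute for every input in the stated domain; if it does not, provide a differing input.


These are not equivalent — on a=-3, b=-1 the outputs split (7 vs 1).
compute: tmp = -3; val = 2; res = 0; [k=-2]; res = 0; [j=0]; res = -3; [j=1]; res = -6; [k=-1]; res = -6; [j=0]; res = -9; [j=1]; res = -12; tmp = -3; return 7
compute2: tmp = -3; res = 0; val = 2; [k=-2]; res = 0; [j=0]; res = -3; [j=1]; res = -6; [k=-1]; res = 0; [j=0]; res = -3; [j=1]; res = -6; tmp = -3; return 1
verdict: not equivalent; witness: a=-3, b=-1


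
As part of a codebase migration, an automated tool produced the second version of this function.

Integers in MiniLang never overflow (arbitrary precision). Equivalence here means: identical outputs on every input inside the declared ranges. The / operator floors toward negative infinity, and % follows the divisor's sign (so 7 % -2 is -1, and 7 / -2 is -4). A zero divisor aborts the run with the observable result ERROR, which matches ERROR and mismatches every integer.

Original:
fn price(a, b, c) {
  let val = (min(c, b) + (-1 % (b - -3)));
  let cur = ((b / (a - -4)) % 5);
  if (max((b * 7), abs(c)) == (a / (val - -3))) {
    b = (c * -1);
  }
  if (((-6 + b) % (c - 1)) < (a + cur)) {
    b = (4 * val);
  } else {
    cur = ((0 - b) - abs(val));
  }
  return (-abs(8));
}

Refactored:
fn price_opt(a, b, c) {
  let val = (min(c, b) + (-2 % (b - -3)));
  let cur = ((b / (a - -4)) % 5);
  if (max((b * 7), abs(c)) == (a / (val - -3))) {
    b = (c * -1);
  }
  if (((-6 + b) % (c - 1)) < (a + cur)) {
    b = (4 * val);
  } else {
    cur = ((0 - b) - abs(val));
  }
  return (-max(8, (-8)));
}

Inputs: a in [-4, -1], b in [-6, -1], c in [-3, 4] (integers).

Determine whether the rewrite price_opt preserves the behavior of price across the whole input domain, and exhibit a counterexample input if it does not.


The rewrite breaks on a=-3, b=-1, c=-3, where the results are -8 and ERROR.
price: val=-2, then cur=4, then (max((b * 7), abs(c)) == (a / (val - -3))) is false, then (((-6 + b) % (c - 1)) < (a + cur)) is true, then b=-8, then returns -8
price_opt: val=-3, then cur=4, then a zero divisor aborts: ERROR
verdict: not equivalent; witness: a=-3, b=-1, c=-3


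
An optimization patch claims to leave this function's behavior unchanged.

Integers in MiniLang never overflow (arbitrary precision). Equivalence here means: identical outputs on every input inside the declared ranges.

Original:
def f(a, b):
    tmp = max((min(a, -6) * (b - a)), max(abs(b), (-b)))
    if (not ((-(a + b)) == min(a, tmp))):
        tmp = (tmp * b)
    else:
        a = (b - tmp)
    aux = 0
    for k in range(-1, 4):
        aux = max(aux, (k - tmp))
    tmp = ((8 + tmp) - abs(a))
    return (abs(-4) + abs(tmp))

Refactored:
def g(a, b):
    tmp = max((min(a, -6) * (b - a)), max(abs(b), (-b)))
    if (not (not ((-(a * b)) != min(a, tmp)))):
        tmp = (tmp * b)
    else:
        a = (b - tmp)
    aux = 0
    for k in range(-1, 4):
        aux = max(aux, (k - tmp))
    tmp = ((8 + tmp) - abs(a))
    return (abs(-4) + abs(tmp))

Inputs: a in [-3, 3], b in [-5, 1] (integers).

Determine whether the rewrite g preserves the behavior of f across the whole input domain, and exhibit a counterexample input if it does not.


Not equivalent: a=-3, b=-1 separates them (8 vs 11).
f: tmp := 1 | (not ((-(a + b)) == min(a, tmp))): true | tmp := -1 | aux := 0 | iter k=-1: | aux := 0 | iter k=0: | aux := 1 | iter k=1: | aux := 2 | iter k=2: | aux := 3 | iter k=3: | aux := 4 | tmp := 4 | result 8
g: tmp := 1 | (not (not ((-(a * b)) != min(a, tmp)))): false | a := -2 | aux := 0 | iter k=-1: | aux := 0 | iter k=0: | aux := 0 | iter k=1: | aux := 0 | iter k=2: | aux := 1 | iter k=3: | aux := 2 | tmp := 7 | result 11
verdict: not equivalent; witness: a=-3, b=-1


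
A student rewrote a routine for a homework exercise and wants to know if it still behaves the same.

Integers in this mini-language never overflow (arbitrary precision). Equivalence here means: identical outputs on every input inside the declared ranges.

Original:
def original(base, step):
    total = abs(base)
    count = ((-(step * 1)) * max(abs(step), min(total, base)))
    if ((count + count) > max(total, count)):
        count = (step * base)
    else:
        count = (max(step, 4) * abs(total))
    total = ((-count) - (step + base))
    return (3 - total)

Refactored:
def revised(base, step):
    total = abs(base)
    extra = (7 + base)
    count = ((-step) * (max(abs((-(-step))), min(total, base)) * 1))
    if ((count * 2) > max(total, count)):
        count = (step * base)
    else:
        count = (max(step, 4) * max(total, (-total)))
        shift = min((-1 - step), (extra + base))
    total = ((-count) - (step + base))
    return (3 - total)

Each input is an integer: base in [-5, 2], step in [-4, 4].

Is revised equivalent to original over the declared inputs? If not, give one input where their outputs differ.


Comparing the listings, the differences include: arithmetic usage differs; statement counts differ; min/max/abs usage differs; local variable names differ; constant usage differs.
Spot check at base=-3, step=2 — original: total=3, then count=-4, then ((count + count) > max(total, count)) is false, then count=12, then total=-11, then returns 14. revised: total=3, then extra=4, then count=-4, then ((count * 2) > max(total, count)) is false, then count=12, then shift=-3, then total=-11, then returns 14. Both give 14.
Across all 72 domain points the two functions coincide.
verdict: equivalent


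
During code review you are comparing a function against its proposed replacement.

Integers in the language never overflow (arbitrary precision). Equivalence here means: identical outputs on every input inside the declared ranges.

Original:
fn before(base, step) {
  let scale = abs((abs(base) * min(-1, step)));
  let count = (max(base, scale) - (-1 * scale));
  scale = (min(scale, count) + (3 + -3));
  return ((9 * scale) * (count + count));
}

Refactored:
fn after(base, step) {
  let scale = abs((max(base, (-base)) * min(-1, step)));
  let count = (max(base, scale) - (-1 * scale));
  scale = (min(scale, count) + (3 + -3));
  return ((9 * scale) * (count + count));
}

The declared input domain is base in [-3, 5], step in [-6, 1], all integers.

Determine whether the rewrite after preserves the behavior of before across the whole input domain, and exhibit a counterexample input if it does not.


The two are interchangeable: min/max/abs usage differs, and every declared input agrees.
As a probe, take base=-2, step=1: before runs scale becomes 2; next count becomes 4; next scale becomes 2; next final value 144; after runs scale becomes 2; next count becomes 4; next scale becomes 2; next final value 144; both end at 144.
Across all 72 domain points the two functions coincide.
verdict: equivalent


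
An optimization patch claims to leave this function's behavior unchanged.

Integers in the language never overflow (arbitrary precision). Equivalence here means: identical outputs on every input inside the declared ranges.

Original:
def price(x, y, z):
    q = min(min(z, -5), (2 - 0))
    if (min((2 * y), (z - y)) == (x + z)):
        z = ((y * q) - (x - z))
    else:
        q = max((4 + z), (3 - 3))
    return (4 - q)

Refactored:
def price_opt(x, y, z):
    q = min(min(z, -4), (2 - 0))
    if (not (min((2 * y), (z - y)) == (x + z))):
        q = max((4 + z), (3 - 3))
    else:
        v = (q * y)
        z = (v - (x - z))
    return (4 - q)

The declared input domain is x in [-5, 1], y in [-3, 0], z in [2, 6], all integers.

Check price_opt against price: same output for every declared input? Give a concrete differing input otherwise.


Not equivalent: x=-5, y=-1, z=3 separates them (9 vs 8).
price: q=-5, then (min((2 * y), (z - y)) == (x + z)) is true, then z=13, then returns 9
price_opt: q=-4, then (not (min((2 * y), (z - y)) == (x + z))) is false, then v=4, then z=12, then returns 8
verdict: not equivalent; witness: x=-5, y=-1, z=3


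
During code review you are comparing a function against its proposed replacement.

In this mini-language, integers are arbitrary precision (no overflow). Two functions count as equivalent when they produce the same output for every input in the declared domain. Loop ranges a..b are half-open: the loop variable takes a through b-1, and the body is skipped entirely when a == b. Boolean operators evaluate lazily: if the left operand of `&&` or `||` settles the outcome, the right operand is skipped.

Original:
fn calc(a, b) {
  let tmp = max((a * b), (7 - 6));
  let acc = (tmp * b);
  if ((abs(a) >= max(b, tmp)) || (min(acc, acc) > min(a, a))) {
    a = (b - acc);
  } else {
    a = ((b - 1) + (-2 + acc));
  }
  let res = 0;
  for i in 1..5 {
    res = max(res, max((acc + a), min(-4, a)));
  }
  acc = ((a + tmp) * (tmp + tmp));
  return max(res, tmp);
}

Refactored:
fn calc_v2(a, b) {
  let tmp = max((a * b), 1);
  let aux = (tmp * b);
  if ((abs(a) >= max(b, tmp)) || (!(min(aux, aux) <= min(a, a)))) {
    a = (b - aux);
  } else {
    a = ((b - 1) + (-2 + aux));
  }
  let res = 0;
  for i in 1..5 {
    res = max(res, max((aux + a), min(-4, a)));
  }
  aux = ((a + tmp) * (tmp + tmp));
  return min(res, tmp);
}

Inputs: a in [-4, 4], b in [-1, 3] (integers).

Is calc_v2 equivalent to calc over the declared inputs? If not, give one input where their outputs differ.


There is a counterexample at a=-4, b=-1: 4 on one side, 0 on the other.
calc: tmp = 4; acc = -4; ((abs(a) >= max(b, tmp)) || (min(acc, acc) > min(a, a))) -> true; a = 3; res = 0; [i=1]; res = 0; [i=2]; res = 0; [i=3]; res = 0; [i=4]; res = 0; acc = 56; return 4
calc_v2: tmp = 4; aux = -4; ((abs(a) >= max(b, tmp)) || (!(min(aux, aux) <= min(a, a)))) -> true; a = 3; res = 0; [i=1]; res = 0; [i=2]; res = 0; [i=3]; res = 0; [i=4]; res = 0; aux = 56; return 0
verdict: not equivalent; witness: a=-4, b=-1


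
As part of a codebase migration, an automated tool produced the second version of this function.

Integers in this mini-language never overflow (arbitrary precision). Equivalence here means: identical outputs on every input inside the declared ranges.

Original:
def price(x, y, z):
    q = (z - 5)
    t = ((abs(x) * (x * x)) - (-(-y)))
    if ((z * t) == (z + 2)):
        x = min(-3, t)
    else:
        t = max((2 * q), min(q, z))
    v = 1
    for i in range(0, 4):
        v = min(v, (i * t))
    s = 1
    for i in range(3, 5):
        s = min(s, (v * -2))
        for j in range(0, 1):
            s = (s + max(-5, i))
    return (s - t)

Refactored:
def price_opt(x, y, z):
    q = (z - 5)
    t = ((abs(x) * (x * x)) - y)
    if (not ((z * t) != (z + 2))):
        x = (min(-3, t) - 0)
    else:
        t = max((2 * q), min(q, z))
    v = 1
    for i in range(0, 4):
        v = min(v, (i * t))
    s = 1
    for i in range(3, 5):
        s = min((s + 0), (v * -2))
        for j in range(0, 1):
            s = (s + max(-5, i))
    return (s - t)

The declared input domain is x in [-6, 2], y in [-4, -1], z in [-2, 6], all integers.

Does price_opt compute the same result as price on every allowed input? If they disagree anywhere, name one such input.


Reading the diff, among the changes: constant usage differs, boolean connective usage differs, arithmetic usage differs, comparison usage differs.
One worked example (x=-1, y=-3, z=-1) — price: q := -6 | t := 4 | ((z * t) == (z + 2)): false | t := -6 | v := 1 | iter i=0: | v := 0 | iter i=1: | v := -6 | iter i=2: | v := -12 | iter i=3: | v := -18 | s := 1 | iter i=3: | s := 1 | iter j=0: | s := 4 | iter i=4: | s := 4 | iter j=0: | s := 8 | result 14; price_opt: q := -6 | t := 4 | (not ((z * t) != (z + 2))): false | t := -6 | v := 1 | iter i=0: | v := 0 | iter i=1: | v := -6 | iter i=2: | v := -12 | iter i=3: | v := -18 | s := 1 | iter i=3: | s := 1 | iter j=0: | s := 4 | iter i=4: | s := 4 | iter j=0: | s := 8 | result 14; agreement on 14.
Every one of the 324 inputs gives matching results.
verdict: equivalent


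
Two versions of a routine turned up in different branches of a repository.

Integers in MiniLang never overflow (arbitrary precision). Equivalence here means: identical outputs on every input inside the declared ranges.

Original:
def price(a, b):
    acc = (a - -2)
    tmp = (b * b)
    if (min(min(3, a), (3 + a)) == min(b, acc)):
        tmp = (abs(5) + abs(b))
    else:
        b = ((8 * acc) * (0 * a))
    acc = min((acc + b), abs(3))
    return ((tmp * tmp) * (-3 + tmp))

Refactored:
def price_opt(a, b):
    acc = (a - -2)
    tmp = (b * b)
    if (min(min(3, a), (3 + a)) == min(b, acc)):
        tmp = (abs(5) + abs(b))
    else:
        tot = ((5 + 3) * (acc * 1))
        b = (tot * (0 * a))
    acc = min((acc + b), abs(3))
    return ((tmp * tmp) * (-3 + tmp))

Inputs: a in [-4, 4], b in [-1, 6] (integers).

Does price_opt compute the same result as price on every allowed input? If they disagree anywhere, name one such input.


Differences: arithmetic usage differs; local variable names differ; statement counts differ; constant usage differs — yet all 72 inputs agree.
verdict: equivalent


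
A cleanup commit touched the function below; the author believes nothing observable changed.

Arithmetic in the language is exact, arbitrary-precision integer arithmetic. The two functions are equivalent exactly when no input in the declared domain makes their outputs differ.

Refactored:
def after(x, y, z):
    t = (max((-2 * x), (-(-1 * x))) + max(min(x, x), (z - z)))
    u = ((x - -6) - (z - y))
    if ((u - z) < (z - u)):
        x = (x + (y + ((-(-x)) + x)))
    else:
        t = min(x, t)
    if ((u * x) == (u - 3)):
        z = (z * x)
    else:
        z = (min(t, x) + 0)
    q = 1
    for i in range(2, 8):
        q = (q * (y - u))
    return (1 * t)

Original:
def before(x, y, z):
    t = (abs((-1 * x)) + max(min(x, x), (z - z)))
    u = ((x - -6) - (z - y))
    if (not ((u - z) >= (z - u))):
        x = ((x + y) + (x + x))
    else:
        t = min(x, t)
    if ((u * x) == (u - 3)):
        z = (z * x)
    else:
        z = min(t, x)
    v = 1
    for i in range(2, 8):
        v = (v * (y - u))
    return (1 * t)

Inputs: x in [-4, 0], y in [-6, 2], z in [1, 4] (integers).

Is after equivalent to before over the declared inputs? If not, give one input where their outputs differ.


Try x=-4, y=-6, z=1.
before: t := 4 | u := -5 | (not ((u - z) >= (z - u))): true | x := -18 | ((u * x) == (u - 3)): false | z := -18 | v := 1 | iter i=2: | v := -1 | iter i=3: | v := 1 | iter i=4: | v := -1 | iter i=5: | v := 1 | iter i=6: | v := -1 | iter i=7: | v := 1 | result 4
after: t := 8 | u := -5 | ((u - z) < (z - u)): true | x := -18 | ((u * x) == (u - 3)): false | z := -18 | q := 1 | iter i=2: | q := -1 | iter i=3: | q := 1 | iter i=4: | q := -1 | iter i=5: | q := 1 | iter i=6: | q := -1 | iter i=7: | q := 1 | result 8
4 and 8 differ, so these are not the same function on this domain.
verdict: not equivalent; witness: x=-4, y=-6, z=1


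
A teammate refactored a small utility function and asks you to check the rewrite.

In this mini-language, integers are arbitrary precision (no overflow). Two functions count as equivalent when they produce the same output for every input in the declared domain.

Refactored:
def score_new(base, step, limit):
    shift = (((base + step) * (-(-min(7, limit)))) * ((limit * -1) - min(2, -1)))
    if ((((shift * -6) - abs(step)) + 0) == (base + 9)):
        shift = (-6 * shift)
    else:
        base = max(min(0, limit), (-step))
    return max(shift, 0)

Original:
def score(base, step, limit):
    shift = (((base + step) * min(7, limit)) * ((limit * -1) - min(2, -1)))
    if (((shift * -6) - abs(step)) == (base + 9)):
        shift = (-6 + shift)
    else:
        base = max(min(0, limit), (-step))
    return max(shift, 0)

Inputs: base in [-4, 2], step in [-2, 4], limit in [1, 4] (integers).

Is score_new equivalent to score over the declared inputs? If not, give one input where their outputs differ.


Consider the input base=2, step=-1, limit=2.
score: shift = -2; (((shift * -6) - abs(step)) == (base + 9)) -> true; shift = -8; return 0
score_new: shift = -2; ((((shift * -6) - abs(step)) + 0) == (base + 9)) -> true; shift = 12; return 12
0 and 12 differ, so these are not the same function on this domain.
verdict: not equivalent; witness: base=2, step=-1, limit=2


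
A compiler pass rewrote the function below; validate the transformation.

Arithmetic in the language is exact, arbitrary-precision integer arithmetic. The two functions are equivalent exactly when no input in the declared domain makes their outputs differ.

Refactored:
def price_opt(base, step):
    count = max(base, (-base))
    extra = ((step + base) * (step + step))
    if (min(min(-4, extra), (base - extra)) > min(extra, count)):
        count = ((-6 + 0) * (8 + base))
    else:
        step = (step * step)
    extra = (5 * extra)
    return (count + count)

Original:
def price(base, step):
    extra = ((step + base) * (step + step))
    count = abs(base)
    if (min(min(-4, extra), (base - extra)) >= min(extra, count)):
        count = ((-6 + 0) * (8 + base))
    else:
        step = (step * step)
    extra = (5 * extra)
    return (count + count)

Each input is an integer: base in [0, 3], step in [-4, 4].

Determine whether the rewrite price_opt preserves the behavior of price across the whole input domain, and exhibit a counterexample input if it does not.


Input base=3, step=-2: -132 from price versus 6 from price_opt.
verdict: not equivalent; witness: base=3, step=-2


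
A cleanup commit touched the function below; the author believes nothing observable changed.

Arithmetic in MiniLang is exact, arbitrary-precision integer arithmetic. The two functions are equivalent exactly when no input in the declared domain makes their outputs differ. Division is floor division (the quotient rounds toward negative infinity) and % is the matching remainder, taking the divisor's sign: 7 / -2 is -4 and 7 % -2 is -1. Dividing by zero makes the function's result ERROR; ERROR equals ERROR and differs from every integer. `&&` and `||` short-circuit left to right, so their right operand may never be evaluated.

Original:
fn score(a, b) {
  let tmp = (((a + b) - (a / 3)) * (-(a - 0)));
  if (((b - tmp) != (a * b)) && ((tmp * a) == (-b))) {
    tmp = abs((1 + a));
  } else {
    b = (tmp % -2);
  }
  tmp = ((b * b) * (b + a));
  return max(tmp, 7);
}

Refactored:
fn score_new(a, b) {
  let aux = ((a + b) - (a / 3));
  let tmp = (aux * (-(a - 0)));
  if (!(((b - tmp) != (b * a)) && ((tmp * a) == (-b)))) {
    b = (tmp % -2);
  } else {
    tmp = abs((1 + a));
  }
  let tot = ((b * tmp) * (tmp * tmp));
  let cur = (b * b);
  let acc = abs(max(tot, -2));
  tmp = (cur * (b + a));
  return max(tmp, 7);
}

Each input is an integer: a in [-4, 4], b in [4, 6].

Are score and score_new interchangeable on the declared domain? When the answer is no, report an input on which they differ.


Differences: statement counts differ, and local variable names differ, and min/max/abs usage differs, and constant usage differs, and arithmetic usage differs, and boolean connective usage differs — yet all 27 inputs agree.
verdict: equivalent


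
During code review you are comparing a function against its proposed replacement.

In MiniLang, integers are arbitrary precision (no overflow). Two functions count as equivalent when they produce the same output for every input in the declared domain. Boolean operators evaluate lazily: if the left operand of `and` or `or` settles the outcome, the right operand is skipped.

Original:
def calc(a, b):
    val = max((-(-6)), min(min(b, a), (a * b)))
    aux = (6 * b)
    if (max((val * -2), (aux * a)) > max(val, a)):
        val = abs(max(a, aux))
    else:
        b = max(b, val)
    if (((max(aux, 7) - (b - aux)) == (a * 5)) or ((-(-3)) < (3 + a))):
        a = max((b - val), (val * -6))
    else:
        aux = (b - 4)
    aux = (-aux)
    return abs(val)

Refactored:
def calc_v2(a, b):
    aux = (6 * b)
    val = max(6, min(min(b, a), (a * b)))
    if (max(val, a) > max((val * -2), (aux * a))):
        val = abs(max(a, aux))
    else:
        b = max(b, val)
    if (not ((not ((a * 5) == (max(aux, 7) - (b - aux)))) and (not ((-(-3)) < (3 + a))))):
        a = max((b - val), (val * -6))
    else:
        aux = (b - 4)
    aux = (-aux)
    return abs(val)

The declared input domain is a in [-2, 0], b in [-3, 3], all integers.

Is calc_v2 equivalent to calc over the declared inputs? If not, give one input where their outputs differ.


Try a=-2, b=-3.
calc: val = 6; aux = -18; (max((val * -2), (aux * a)) > max(val, a)) -> true; val = 2; (((max(aux, 7) - (b - aux)) == (a * 5)) or ((-(-3)) < (3 + a))) -> false; aux = -7; aux = 7; return 2
calc_v2: aux = -18; val = 6; (max(val, a) > max((val * -2), (aux * a))) -> false; b = 6; (not ((not ((a * 5) == (max(aux, 7) - (b - aux)))) and (not ((-(-3)) < (3 + a))))) -> false; aux = 2; aux = -2; return 6
2 vs 6 — the two versions disagree here.
verdict: not equivalent; witness: a=-2, b=-3


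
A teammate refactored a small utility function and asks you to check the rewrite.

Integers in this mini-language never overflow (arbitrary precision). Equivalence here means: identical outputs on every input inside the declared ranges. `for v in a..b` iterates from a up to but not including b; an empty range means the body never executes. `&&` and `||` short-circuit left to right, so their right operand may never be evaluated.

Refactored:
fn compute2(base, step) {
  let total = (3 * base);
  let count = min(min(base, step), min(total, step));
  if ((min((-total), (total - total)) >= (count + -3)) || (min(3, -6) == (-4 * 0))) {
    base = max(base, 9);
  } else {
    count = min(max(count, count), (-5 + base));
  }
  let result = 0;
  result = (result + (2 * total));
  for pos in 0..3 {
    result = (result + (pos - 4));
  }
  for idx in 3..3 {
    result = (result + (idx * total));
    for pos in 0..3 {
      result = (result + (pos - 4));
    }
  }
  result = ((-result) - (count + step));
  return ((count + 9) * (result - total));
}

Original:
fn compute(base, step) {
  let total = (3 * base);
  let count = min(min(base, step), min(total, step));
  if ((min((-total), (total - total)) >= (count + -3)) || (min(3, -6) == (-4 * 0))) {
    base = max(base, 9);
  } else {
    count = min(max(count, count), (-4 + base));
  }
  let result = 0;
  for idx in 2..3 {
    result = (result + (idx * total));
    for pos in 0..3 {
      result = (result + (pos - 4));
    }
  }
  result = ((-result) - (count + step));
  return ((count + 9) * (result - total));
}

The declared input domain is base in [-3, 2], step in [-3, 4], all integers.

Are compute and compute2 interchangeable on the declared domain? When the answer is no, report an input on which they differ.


On input base=1, step=1, compute returns 12 while compute2 returns 15.
verdict: not equivalent; witness: base=1, step=1


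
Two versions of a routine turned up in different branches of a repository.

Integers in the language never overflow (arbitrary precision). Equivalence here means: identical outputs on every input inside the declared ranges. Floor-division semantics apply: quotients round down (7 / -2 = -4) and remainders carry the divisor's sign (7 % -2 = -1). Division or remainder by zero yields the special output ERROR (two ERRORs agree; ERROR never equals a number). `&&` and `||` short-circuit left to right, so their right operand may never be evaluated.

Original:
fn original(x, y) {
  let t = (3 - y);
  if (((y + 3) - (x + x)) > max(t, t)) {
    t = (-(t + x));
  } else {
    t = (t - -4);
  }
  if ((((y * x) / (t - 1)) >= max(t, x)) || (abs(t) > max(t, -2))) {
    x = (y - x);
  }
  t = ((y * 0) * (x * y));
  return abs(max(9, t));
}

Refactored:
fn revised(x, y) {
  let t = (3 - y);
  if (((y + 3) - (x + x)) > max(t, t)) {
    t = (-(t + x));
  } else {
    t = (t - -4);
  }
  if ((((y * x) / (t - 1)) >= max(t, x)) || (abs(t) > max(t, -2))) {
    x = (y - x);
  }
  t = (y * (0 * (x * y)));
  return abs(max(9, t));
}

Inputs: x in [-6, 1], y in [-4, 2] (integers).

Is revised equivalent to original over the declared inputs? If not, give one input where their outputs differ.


Comparing the listings, the differences include: same computation, different form.
As a probe, take x=-3, y=-2: original runs t = 5; (((y + 3) - (x + x)) > max(t, t)) -> true; t = -2; ((((y * x) / (t - 1)) >= max(t, x)) || (abs(t) > max(t, -2))) -> true; x = 1; t = 0; return 9; revised runs t = 5; (((y + 3) - (x + x)) > max(t, t)) -> true; t = -2; ((((y * x) / (t - 1)) >= max(t, x)) || (abs(t) > max(t, -2))) -> true; x = 1; t = 0; return 9; both end at 9.
Checked all 56 inputs in the declared domain: the outputs agree on every one.
verdict: equivalent


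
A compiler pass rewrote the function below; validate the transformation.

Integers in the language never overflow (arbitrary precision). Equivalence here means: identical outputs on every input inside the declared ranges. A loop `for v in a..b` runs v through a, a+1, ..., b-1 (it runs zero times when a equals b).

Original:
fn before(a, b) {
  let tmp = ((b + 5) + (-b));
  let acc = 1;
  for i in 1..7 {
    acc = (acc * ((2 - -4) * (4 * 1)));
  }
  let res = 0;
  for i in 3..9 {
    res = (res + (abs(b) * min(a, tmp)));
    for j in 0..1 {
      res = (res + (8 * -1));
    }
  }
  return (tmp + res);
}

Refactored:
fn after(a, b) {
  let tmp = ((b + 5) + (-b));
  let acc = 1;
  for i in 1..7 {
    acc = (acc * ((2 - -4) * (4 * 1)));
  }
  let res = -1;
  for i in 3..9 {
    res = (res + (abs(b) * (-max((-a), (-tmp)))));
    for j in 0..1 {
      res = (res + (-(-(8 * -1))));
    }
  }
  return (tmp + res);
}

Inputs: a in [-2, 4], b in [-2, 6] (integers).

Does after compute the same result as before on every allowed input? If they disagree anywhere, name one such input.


Run the pair on a=-2, b=-2.
before: tmp := 5 | acc := 1 | iter i=1: | acc := 24 | iter i=2: | acc := 576 | iter i=3: | acc := 13824 | iter i=4: | acc := 331776 | iter i=5: | acc := 7962624 | iter i=6: | acc := 191102976 | res := 0 | iter i=3: | res := -4 | iter j=0: | res := -12 | iter i=4: | res := -16 | iter j=0: | res := -24 | iter i=5: | res := -28 | iter j=0: | res := -36 | iter i=6: | res := -40 | iter j=0: | res := -48 | iter i=7: | res := -52 | iter j=0: | res := -60 | iter i=8: | res := -64 | iter j=0: | res := -72 | result -67
after: tmp := 5 | acc := 1 | iter i=1: | acc := 24 | iter i=2: | acc := 576 | iter i=3: | acc := 13824 | iter i=4: | acc := 331776 | iter i=5: | acc := 7962624 | iter i=6: | acc := 191102976 | res := -1 | iter i=3: | res := -5 | iter j=0: | res := -13 | iter i=4: | res := -17 | iter j=0: | res := -25 | iter i=5: | res := -29 | iter j=0: | res := -37 | iter i=6: | res := -41 | iter j=0: | res := -49 | iter i=7: | res := -53 | iter j=0: | res := -61 | iter i=8: | res := -65 | iter j=0: | res := -73 | result -68
-67 against -68: the behavior changed.
verdict: not equivalent; witness: a=-2, b=-2


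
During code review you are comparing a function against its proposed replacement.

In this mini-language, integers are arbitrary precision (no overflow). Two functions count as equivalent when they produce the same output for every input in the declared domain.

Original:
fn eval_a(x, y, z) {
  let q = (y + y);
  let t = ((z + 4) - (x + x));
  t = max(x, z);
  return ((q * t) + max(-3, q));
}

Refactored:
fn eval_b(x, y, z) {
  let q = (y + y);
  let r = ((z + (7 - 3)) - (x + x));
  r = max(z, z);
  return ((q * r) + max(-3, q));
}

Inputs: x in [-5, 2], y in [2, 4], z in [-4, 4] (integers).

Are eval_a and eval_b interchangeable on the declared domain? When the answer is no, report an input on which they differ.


Evaluate both at x=-3, y=2, z=-4.
eval_a: q=4, then t=6, then t=-3, then returns -8
eval_b: q=4, then r=6, then r=-4, then returns -12
-8 vs -12 — the two versions disagree here.
verdict: not equivalent; witness: x=-3, y=2, z=-4


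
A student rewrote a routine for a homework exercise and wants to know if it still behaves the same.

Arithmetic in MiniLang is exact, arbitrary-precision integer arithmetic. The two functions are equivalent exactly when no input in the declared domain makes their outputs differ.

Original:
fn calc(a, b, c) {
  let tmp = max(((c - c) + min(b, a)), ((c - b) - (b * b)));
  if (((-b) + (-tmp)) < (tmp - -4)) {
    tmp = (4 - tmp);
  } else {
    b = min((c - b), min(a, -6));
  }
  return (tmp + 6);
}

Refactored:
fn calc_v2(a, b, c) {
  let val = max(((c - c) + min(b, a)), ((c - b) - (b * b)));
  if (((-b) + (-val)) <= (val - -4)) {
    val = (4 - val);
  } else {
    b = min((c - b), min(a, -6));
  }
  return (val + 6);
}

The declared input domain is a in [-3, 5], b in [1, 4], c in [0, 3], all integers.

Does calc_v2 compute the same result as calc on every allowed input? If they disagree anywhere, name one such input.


These are not equivalent — on a=-3, b=2, c=0 the outputs split (3 vs 13).
calc: tmp = -3; (((-b) + (-tmp)) < (tmp - -4)) -> false; b = -6; return 3
calc_v2: val = -3; (((-b) + (-val)) <= (val - -4)) -> true; val = 7; return 13
verdict: not equivalent; witness: a=-3, b=2, c=0


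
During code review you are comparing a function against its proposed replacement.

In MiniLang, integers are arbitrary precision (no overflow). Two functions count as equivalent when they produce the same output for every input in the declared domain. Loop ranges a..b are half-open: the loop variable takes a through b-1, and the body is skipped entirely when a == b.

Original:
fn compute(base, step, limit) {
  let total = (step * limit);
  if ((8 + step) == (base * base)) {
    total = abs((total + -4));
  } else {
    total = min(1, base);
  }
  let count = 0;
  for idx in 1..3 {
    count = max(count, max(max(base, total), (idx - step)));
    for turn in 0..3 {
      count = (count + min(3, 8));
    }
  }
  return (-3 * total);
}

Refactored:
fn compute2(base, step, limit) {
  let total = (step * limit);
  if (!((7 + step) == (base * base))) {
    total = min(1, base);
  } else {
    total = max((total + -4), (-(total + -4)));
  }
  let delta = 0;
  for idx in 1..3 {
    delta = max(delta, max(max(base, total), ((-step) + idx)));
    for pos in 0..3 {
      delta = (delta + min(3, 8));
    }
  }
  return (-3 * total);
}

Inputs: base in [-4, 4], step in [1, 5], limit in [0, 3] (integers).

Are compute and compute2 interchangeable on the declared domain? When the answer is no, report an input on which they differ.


The rewrite breaks on base=-3, step=1, limit=0, where the results are -12 and 9.
compute: total becomes 0; next ((8 + step) == (base * base)) evaluates to true; next total becomes 4; next count becomes 0; next at idx=1:; next count becomes 4; next at turn=0:; next count becomes 7; next at turn=1:; next count becomes 10; next at turn=2:; next count becomes 13; next at idx=2:; next count becomes 13; next at turn=0:; next count becomes 16; next at turn=1:; next count becomes 19; next at turn=2:; next count becomes 22; next final value -12
compute2: total becomes 0; next (!((7 + step) == (base * base))) evaluates to true; next total becomes -3; next delta becomes 0; next at idx=1:; next delta becomes 0; next at pos=0:; next delta becomes 3; next at pos=1:; next delta becomes 6; next at pos=2:; next delta becomes 9; next at idx=2:; next delta becomes 9; next at pos=0:; next delta becomes 12; next at pos=1:; next delta becomes 15; next at pos=2:; next delta becomes 18; next final value 9
verdict: not equivalent; witness: base=-3, step=1, limit=0


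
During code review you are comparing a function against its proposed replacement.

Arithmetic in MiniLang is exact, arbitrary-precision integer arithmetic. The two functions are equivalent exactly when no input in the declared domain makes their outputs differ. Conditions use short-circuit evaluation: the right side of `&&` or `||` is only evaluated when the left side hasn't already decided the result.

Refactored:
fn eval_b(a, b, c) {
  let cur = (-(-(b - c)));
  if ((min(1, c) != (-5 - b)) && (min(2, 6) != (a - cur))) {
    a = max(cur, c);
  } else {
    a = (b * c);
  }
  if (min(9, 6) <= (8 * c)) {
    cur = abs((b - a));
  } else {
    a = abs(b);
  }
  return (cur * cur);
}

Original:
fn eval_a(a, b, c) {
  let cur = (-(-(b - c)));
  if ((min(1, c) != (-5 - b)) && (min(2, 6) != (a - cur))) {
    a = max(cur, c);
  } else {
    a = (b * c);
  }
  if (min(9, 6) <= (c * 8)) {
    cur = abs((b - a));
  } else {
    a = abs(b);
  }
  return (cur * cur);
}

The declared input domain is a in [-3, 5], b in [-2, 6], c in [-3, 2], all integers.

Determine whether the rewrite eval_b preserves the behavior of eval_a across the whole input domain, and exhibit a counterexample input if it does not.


Side by side, the visible changes include: same computation, different form.
As a probe, take a=2, b=-2, c=-3: eval_a runs cur=1, then ((min(1, c) != (-5 - b)) && (min(2, 6) != (a - cur))) is false, then a=6, then (min(9, 6) <= (c * 8)) is false, then a=2, then returns 1; eval_b runs cur=1, then ((min(1, c) != (-5 - b)) && (min(2, 6) != (a - cur))) is false, then a=6, then (min(9, 6) <= (8 * c)) is false, then a=2, then returns 1; both end at 1.
Across all 486 domain points the two functions coincide.
verdict: equivalent


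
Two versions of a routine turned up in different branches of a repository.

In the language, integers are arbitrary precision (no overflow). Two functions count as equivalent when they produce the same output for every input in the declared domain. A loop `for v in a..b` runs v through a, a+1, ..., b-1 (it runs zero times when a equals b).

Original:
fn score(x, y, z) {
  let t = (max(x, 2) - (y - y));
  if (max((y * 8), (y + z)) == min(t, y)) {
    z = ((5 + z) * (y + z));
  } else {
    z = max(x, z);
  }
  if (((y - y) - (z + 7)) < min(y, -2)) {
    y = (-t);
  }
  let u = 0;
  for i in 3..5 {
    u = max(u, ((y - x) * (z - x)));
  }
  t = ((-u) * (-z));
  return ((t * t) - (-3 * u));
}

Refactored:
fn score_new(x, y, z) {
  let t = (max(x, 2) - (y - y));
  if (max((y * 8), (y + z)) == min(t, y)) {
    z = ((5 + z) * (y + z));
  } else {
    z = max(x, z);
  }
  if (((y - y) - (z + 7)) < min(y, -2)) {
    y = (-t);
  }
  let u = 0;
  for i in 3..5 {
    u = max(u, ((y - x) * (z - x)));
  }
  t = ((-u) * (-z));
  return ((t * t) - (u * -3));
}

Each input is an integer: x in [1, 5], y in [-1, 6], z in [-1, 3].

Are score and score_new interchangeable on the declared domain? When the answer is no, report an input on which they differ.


Comparing the listings, the differences include: same computation, different form.
As a probe, take x=4, y=0, z=1: score runs t becomes 4; next (max((y * 8), (y + z)) == min(t, y)) evaluates to false; next z becomes 4; next (((y - y) - (z + 7)) < min(y, -2)) evaluates to true; next y becomes -4; next u becomes 0; next at i=3:; next u becomes 0; next at i=4:; next u becomes 0; next t becomes 0; next final value 0; score_new runs t becomes 4; next (max((y * 8), (y + z)) == min(t, y)) evaluates to false; next z becomes 4; next (((y - y) - (z + 7)) < min(y, -2)) evaluates to true; next y becomes -4; next u becomes 0; next at i=3:; next u becomes 0; next at i=4:; next u becomes 0; next t becomes 0; next final value 0; both end at 0.
Across all 200 domain points the two functions coincide.
verdict: equivalent


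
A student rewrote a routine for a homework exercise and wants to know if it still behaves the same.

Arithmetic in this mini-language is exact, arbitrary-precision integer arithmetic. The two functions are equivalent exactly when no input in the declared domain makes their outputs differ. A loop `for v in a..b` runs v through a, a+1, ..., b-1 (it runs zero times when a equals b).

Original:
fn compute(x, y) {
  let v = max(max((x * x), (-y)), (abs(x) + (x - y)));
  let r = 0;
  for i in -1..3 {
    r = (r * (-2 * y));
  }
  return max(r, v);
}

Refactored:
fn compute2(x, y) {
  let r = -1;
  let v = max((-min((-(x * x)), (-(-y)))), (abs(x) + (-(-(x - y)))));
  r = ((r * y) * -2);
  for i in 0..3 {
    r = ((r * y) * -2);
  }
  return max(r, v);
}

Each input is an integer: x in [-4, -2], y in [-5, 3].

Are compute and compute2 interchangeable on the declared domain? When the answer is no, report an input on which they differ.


The suspicious edit (`0` became `-1`) never changes the result for any input inside the declared domain; all 27 inputs agree.
verdict: equivalent


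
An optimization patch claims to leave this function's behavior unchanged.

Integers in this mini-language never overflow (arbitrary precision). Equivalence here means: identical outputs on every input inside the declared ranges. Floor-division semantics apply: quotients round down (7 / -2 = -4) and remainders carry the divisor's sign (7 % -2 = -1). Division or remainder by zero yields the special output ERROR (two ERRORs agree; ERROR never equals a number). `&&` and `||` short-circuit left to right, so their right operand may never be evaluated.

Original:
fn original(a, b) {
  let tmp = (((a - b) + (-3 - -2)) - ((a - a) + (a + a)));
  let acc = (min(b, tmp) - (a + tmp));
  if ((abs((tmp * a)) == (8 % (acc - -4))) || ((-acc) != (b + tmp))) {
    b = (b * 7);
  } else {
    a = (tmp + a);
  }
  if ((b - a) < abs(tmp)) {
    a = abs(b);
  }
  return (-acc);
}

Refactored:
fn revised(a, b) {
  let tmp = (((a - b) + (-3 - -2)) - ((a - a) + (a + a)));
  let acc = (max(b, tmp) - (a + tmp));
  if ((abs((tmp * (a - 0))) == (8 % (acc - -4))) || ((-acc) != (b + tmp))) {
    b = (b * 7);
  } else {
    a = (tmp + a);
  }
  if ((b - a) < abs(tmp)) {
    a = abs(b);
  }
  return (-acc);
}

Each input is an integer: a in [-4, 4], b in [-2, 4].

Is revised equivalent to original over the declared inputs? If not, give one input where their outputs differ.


The rewrite breaks on a=-4, b=-2, where the results are 3 and -4.
original: tmp becomes 5; next acc becomes -3; next ((abs((tmp * a)) == (8 % (acc - -4))) || ((-acc) != (b + tmp))) evaluates to false; next a becomes 1; next ((b - a) < abs(tmp)) evaluates to true; next a becomes 2; next final value 3
revised: tmp becomes 5; next acc becomes 4; next ((abs((tmp * (a - 0))) == (8 % (acc - -4))) || ((-acc) != (b + tmp))) evaluates to true; next b becomes -14; next ((b - a) < abs(tmp)) evaluates to true; next a becomes 14; next final value -4
verdict: not equivalent; witness: a=-4, b=-2
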